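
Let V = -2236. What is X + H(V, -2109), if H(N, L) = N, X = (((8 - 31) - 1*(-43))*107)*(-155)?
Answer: -333936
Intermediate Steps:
X = -331700 (X = ((-23 + 43)*107)*(-155) = (20*107)*(-155) = 2140*(-155) = -331700)
X + H(V, -2109) = -331700 - 2236 = -333936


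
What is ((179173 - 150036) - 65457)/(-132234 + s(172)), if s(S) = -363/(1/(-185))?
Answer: 36320/65079 ≈ 0.55809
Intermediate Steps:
s(S) = 67155 (s(S) = -363/(-1/185) = -363*(-185) = 67155)
((179173 - 150036) - 65457)/(-132234 + s(172)) = ((179173 - 150036) - 65457)/(-132234 + 67155) = (29137 - 65457)/(-65079) = -36320*(-1/65079) = 36320/65079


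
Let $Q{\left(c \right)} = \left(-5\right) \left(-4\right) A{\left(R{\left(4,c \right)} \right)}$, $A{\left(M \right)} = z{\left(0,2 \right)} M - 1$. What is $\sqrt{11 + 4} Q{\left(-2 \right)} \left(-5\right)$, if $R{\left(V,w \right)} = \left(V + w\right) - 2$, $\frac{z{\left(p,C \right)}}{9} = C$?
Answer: $100 \sqrt{15} \approx 387.3$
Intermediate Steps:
$z{\left(p,C \right)} = 9 C$
$R{\left(V,w \right)} = -2 + V + w$
$A{\left(M \right)} = -1 + 18 M$ ($A{\left(M \right)} = 9 \cdot 2 M - 1 = 18 M - 1 = -1 + 18 M$)
$Q{\left(c \right)} = 700 + 360 c$ ($Q{\left(c \right)} = \left(-5\right) \left(-4\right) \left(-1 + 18 \left(-2 + 4 + c\right)\right) = 20 \left(-1 + 18 \left(2 + c\right)\right) = 20 \left(-1 + \left(36 + 18 c\right)\right) = 20 \left(35 + 18 c\right) = 700 + 360 c$)
$\sqrt{11 + 4} Q{\left(-2 \right)} \left(-5\right) = \sqrt{11 + 4} \left(700 + 360 \left(-2\right)\right) \left(-5\right) = \sqrt{15} \left(700 - 720\right) \left(-5\right) = \sqrt{15} \left(-20\right) \left(-5\right) = - 20 \sqrt{15} \left(-5\right) = 100 \sqrt{15}$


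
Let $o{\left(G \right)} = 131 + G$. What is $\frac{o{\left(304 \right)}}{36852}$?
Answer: $\frac{145}{12284} \approx 0.011804$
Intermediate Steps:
$\frac{o{\left(304 \right)}}{36852} = \frac{131 + 304}{36852} = 435 \cdot \frac{1}{36852} = \frac{145}{12284}$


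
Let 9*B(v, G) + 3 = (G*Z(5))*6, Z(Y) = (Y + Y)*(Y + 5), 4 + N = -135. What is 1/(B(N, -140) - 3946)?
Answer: -3/39839 ≈ -7.5303e-5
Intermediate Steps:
N = -139 (N = -4 - 135 = -139)
Z(Y) = 2*Y*(5 + Y) (Z(Y) = (2*Y)*(5 + Y) = 2*Y*(5 + Y))
B(v, G) = -1/3 + 200*G/3 (B(v, G) = -1/3 + ((G*(2*5*(5 + 5)))*6)/9 = -1/3 + ((G*(2*5*10))*6)/9 = -1/3 + ((G*100)*6)/9 = -1/3 + ((100*G)*6)/9 = -1/3 + (600*G)/9 = -1/3 + 200*G/3)
1/(B(N, -140) - 3946) = 1/((-1/3 + (200/3)*(-140)) - 3946) = 1/((-1/3 - 28000/3) - 3946) = 1/(-28001/3 - 3946) = 1/(-39839/3) = -3/39839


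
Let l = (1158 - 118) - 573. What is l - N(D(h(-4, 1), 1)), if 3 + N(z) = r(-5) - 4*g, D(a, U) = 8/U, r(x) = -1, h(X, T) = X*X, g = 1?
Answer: 475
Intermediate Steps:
h(X, T) = X**2
l = 467 (l = 1040 - 573 = 467)
N(z) = -8 (N(z) = -3 + (-1 - 4*1) = -3 + (-1 - 4) = -3 - 5 = -8)
l - N(D(h(-4, 1), 1)) = 467 - 1*(-8) = 467 + 8 = 475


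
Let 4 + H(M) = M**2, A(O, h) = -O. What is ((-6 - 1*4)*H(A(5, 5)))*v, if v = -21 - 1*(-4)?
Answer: 3570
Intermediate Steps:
H(M) = -4 + M**2
v = -17 (v = -21 + 4 = -17)
((-6 - 1*4)*H(A(5, 5)))*v = ((-6 - 1*4)*(-4 + (-1*5)**2))*(-17) = ((-6 - 4)*(-4 + (-5)**2))*(-17) = -10*(-4 + 25)*(-17) = -10*21*(-17) = -210*(-17) = 3570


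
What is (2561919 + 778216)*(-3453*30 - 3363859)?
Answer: -11581747765615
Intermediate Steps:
(2561919 + 778216)*(-3453*30 - 3363859) = 3340135*(-103590 - 3363859) = 3340135*(-3467449) = -11581747765615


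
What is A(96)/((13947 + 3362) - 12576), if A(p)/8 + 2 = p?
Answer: 752/4733 ≈ 0.15888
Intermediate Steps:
A(p) = -16 + 8*p
A(96)/((13947 + 3362) - 12576) = (-16 + 8*96)/((13947 + 3362) - 12576) = (-16 + 768)/(17309 - 12576) = 752/4733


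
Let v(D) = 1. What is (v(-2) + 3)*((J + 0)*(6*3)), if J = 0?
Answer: 0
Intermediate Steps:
(v(-2) + 3)*((J + 0)*(6*3)) = (1 + 3)*((0 + 0)*(6*3)) = 4*(0*18) = 4*0 = 0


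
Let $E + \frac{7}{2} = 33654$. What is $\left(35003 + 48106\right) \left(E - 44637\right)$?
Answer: $- \frac{1826154057}{2} \approx -9.1308 \cdot 10^{8}$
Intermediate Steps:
$E = \frac{67301}{2}$ ($E = - \frac{7}{2} + 33654 = \frac{67301}{2} \approx 33651.0$)
$\left(35003 + 48106\right) \left(E - 44637\right) = \left(35003 + 48106\right) \left(\frac{67301}{2} - 44637\right) = 83109 \left(- \frac{21973}{2}\right) = - \frac{1826154057}{2}$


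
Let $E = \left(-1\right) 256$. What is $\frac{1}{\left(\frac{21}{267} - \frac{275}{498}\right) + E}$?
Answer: $- \frac{44322}{11367421} \approx -0.003899$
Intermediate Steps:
$E = -256$
$\frac{1}{\left(\frac{21}{267} - \frac{275}{498}\right) + E} = \frac{1}{\left(\frac{21}{267} - \frac{275}{498}\right) - 256} = \frac{1}{\left(21 \cdot \frac{1}{267} - \frac{275}{498}\right) - 256} = \frac{1}{\left(\frac{7}{89} - \frac{275}{498}\right) - 256} = \frac{1}{- \frac{20989}{44322} - 256} = \frac{1}{- \frac{11367421}{44322}} = - \frac{44322}{11367421}$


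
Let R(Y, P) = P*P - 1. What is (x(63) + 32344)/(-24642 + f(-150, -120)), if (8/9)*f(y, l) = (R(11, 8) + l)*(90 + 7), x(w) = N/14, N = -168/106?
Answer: -13713808/13085541 ≈ -1.0480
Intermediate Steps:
R(Y, P) = -1 + P² (R(Y, P) = P² - 1 = -1 + P²)
N = -84/53 (N = -168*1/106 = -84/53 ≈ -1.5849)
x(w) = -6/53 (x(w) = -84/53/14 = -84/53*1/14 = -6/53)
f(y, l) = 54999/8 + 873*l/8 (f(y, l) = 9*(((-1 + 8²) + l)*(90 + 7))/8 = 9*(((-1 + 64) + l)*97)/8 = 9*((63 + l)*97)/8 = 9*(6111 + 97*l)/8 = 54999/8 + 873*l/8)
(x(63) + 32344)/(-24642 + f(-150, -120)) = (-6/53 + 32344)/(-24642 + (54999/8 + (873/8)*(-120))) = 1714226/(53*(-24642 + (54999/8 - 13095))) = 1714226/(53*(-24642 - 49761/8)) = 1714226/(53*(-246897/8)) = (1714226/53)*(-8/246897) = -13713808/13085541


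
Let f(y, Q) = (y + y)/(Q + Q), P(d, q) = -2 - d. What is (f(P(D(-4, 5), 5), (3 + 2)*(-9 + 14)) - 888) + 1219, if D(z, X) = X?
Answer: 8268/25 ≈ 330.72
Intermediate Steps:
f(y, Q) = y/Q (f(y, Q) = (2*y)/((2*Q)) = (2*y)*(1/(2*Q)) = y/Q)
(f(P(D(-4, 5), 5), (3 + 2)*(-9 + 14)) - 888) + 1219 = ((-2 - 1*5)/(((3 + 2)*(-9 + 14))) - 888) + 1219 = ((-2 - 5)/((5*5)) - 888) + 1219 = (-7/25 - 888) + 1219 = -22207/25 + 1219 = 8268/25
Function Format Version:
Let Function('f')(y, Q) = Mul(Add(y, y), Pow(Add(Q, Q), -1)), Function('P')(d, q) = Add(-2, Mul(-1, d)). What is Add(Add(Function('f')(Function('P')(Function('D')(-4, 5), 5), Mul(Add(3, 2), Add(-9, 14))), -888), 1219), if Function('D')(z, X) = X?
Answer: Rational(8268, 25) ≈ 330.72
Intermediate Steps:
Function('f')(y, Q) = Mul(y, Pow(Q, -1)) (Function('f')(y, Q) = Mul(Mul(2, y), Pow(Mul(2, Q), -1)) = Mul(Mul(2, y), Mul(Rational(1, 2), Pow(Q, -1))) = Mul(y, Pow(Q, -1)))
Add(Add(Function('f')(Function('P')(Function('D')(-4, 5), 5), Mul(Add(3, 2), Add(-9, 14))), -888), 1219) = Add(Add(Mul(Add(-2, Mul(-1, 5)), Pow(Mul(Add(3, 2), Add(-9, 14)), -1)), -888), 1219) = Add(Add(Mul(Add(-2, -5), Pow(Mul(5, 5), -1)), -888), 1219) = Add(Add(Mul(-7, Pow(25, -1)), -888), 1219) = Add(Add(Mul(-7, Rational(1, 25)), -888), 1219) = Add(Add(Rational(-7, 25), -888), 1219) = Add(Rational(-22207, 25), 1219) = Rational(8268, 25)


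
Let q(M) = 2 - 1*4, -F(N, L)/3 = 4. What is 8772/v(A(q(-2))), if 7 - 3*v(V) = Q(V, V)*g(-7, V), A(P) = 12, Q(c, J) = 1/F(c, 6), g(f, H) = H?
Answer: 6579/2 ≈ 3289.5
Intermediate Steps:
F(N, L) = -12 (F(N, L) = -3*4 = -12)
q(M) = -2 (q(M) = 2 - 4 = -2)
Q(c, J) = -1/12 (Q(c, J) = 1/(-12) = -1/12)
v(V) = 7/3 + V/36 (v(V) = 7/3 - (-1)*V/36 = 7/3 + V/36)
8772/v(A(q(-2))) = 8772/(7/3 + (1/36)*12) = 8772/(7/3 + ⅓) = 8772/(8/3) = 8772*(3/8) = 6579/2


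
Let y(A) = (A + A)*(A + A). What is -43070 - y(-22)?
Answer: -45006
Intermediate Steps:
y(A) = 4*A² (y(A) = (2*A)*(2*A) = 4*A²)
-43070 - y(-22) = -43070 - 4*(-22)² = -43070 - 4*484 = -43070 - 1*1936 = -43070 - 1936 = -45006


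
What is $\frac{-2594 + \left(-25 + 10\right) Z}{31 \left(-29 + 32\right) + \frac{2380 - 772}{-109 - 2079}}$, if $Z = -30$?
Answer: $- \frac{1172768}{50469} \approx -23.237$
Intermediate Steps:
$\frac{-2594 + \left(-25 + 10\right) Z}{31 \left(-29 + 32\right) + \frac{2380 - 772}{-109 - 2079}} = \frac{-2594 + \left(-25 + 10\right) \left(-30\right)}{31 \left(-29 + 32\right) + \frac{2380 - 772}{-109 - 2079}} = \frac{-2594 - -450}{31 \cdot 3 + \frac{1608}{-2188}} = \frac{-2594 + 450}{93 + 1608 \left(- \frac{1}{2188}\right)} = - \frac{2144}{93 - \frac{402}{547}} = - \frac{2144}{\frac{50469}{547}} = \left(-2144\right) \frac{547}{50469} = - \frac{1172768}{50469}$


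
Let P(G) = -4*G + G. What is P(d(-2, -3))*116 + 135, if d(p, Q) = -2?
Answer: 831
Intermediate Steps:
P(G) = -3*G
P(d(-2, -3))*116 + 135 = -3*(-2)*116 + 135 = 6*116 + 135 = 696 + 135 = 831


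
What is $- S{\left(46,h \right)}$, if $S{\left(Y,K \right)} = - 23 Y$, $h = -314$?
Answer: $1058$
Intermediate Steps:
$- S{\left(46,h \right)} = - \left(-23\right) 46 = \left(-1\right) \left(-1058\right) = 1058$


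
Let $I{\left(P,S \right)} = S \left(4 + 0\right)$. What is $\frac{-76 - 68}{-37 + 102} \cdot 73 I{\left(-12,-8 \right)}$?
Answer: $\frac{336384}{65} \approx 5175.1$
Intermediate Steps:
$I{\left(P,S \right)} = 4 S$ ($I{\left(P,S \right)} = S 4 = 4 S$)
$\frac{-76 - 68}{-37 + 102} \cdot 73 I{\left(-12,-8 \right)} = \frac{-76 - 68}{-37 + 102} \cdot 73 \cdot 4 \left(-8\right) = - \frac{144}{65} \cdot 73 \left(-32\right) = \left(-144\right) \frac{1}{65} \cdot 73 \left(-32\right) = \left(- \frac{144}{65}\right) 73 \left(-32\right) = \left(- \frac{10512}{65}\right) \left(-32\right) = \frac{336384}{65}$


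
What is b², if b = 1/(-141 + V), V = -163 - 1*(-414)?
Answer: 1/12100 ≈ 8.2645e-5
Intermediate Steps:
V = 251 (V = -163 + 414 = 251)
b = 1/110 (b = 1/(-141 + 251) = 1/110 ≈ 0.0090909)
b² = (1/110)² = 1/12100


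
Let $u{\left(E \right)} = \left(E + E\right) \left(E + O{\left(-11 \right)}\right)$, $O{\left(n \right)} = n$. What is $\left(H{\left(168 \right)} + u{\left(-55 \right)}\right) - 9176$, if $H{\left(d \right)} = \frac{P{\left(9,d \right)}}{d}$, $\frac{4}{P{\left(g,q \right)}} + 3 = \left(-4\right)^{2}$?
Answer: $- \frac{1046135}{546} \approx -1916.0$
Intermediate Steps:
$u{\left(E \right)} = 2 E \left(-11 + E\right)$ ($u{\left(E \right)} = \left(E + E\right) \left(E - 11\right) = 2 E \left(-11 + E\right)$)
$P{\left(g,q \right)} = \frac{4}{13}$ ($P{\left(g,q \right)} = \frac{4}{-3 + \left(-4\right)^{2}} = \frac{4}{-3 + 16} = \frac{4}{13}$)
$H{\left(d \right)} = \frac{4}{13 d}$
$\left(H{\left(168 \right)} + u{\left(-55 \right)}\right) - 9176 = \left(\frac{4}{13 \cdot 168} + 2 \left(-55\right) \left(-11 - 55\right)\right) - 9176 = \left(\frac{4}{13} \cdot \frac{1}{168} + 2 \left(-55\right) \left(-66\right)\right) - 9176 = \left(\frac{1}{546} + 7260\right) - 9176 = \frac{3963961}{546} - 9176 = - \frac{1046135}{546}$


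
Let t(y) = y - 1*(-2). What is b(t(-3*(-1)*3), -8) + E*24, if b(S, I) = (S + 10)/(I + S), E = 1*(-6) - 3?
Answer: -209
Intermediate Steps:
E = -9 (E = -6 - 3 = -9)
t(y) = 2 + y (t(y) = y + 2 = 2 + y)
b(S, I) = (10 + S)/(I + S)
b(t(-3*(-1)*3), -8) + E*24 = (10 + (2 - 3*(-1)*3))/(-8 + (2 - 3*(-1)*3)) - 9*24 = (10 + (2 + 3*3))/(-8 + (2 + 3*3)) - 216 = (10 + (2 + 9))/(-8 + (2 + 9)) - 216 = (10 + 11)/(-8 + 11) - 216 = 21/3 - 216 = (⅓)*21 - 216 = 7 - 216 = -209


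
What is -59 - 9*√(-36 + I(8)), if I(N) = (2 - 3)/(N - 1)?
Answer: -59 - 9*I*√1771/7 ≈ -59.0 - 54.107*I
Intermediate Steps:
I(N) = -1/(-1 + N)
-59 - 9*√(-36 + I(8)) = -59 - 9*√(-36 - 1/(-1 + 8)) = -59 - 9*√(-36 - 1/7) = -59 - 9*√(-36 - 1*⅐) = -59 - 9*√(-36 - ⅐) = -59 - 9*I*√1771/7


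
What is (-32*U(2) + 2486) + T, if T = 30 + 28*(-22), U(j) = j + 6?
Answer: 1644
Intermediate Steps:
U(j) = 6 + j
T = -586 (T = 30 - 616 = -586)
(-32*U(2) + 2486) + T = (-32*(6 + 2) + 2486) - 586 = (-32*8 + 2486) - 586 = (-256 + 2486) - 586 = 2230 - 586 = 1644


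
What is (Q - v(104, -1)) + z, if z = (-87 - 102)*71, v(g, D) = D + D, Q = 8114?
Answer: -5303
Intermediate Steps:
v(g, D) = 2*D
z = -13419 (z = -189*71 = -13419)
(Q - v(104, -1)) + z = (8114 - 2*(-1)) - 13419 = (8114 - 1*(-2)) - 13419 = (8114 + 2) - 13419 = 8116 - 13419 = -5303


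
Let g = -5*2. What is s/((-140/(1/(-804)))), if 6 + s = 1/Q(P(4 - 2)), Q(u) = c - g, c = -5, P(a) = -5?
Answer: -29/562800 ≈ -5.1528e-5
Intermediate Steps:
g = -10
Q(u) = 5 (Q(u) = -5 - 1*(-10) = -5 + 10 = 5)
s = -29/5 (s = -6 + 1/5 = -6 + ⅕ = -29/5 ≈ -5.8000)
s/((-140/(1/(-804)))) = -29/(5*((-140/(1/(-804))))) = -29/(5*((-140/(-1/804)))) = -29/(5*((-140*(-804)))) = -29/5/112560 = -29/5*1/112560 = -29/562800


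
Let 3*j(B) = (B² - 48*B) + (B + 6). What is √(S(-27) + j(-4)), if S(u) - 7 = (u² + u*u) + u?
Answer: 2*√377 ≈ 38.833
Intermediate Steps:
S(u) = 7 + u + 2*u² (S(u) = 7 + ((u² + u*u) + u) = 7 + ((u² + u²) + u) = 7 + (2*u² + u) = 7 + (u + 2*u²) = 7 + u + 2*u²)
j(B) = 2 - 47*B/3 + B²/3 (j(B) = ((B² - 48*B) + (B + 6))/3 = ((B² - 48*B) + (6 + B))/3 = (6 + B² - 47*B)/3 = 2 - 47*B/3 + B²/3)
√(S(-27) + j(-4)) = √((7 - 27 + 2*(-27)²) + (2 - 47/3*(-4) + (⅓)*(-4)²)) = √((7 - 27 + 2*729) + (2 + 188/3 + (⅓)*16)) = √((7 - 27 + 1458) + (2 + 188/3 + 16/3)) = √(1438 + 70) = √1508 = 2*√377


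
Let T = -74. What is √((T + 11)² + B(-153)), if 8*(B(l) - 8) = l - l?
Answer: √3977 ≈ 63.063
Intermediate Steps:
B(l) = 8 (B(l) = 8 + (l - l)/8 = 8 + (⅛)*0 = 8 + 0 = 8)
√((T + 11)² + B(-153)) = √((-74 + 11)² + 8) = √((-63)² + 8) = √(3969 + 8) = √3977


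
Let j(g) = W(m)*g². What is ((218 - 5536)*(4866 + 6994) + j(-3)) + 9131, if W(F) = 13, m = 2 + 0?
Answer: -63062232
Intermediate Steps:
m = 2
j(g) = 13*g²
((218 - 5536)*(4866 + 6994) + j(-3)) + 9131 = ((218 - 5536)*(4866 + 6994) + 13*(-3)²) + 9131 = (-5318*11860 + 13*9) + 9131 = (-63071480 + 117) + 9131 = -63071363 + 9131 = -63062232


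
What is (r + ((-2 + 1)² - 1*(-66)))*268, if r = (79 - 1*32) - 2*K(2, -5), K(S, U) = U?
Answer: 33232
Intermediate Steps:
r = 57 (r = (79 - 1*32) - 2*(-5) = (79 - 32) + 10 = 47 + 10 = 57)
(r + ((-2 + 1)² - 1*(-66)))*268 = (57 + ((-2 + 1)² - 1*(-66)))*268 = (57 + ((-1)² + 66))*268 = (57 + (1 + 66))*268 = (57 + 67)*268 = 124*268 = 33232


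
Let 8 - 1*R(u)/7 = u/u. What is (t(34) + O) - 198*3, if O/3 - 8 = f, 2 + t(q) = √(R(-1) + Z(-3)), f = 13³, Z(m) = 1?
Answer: 6019 + 5*√2 ≈ 6026.1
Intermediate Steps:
R(u) = 49 (R(u) = 56 - 7*u/u = 56 - 7*1 = 56 - 7 = 49)
f = 2197
t(q) = -2 + 5*√2 (t(q) = -2 + √(49 + 1) = -2 + √50 = -2 + 5*√2)
O = 6615 (O = 24 + 3*2197 = 24 + 6591 = 6615)
(t(34) + O) - 198*3 = ((-2 + 5*√2) + 6615) - 198*3 = (6613 + 5*√2) - 594 = 6019 + 5*√2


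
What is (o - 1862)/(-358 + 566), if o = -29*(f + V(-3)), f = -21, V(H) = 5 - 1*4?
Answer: -641/104 ≈ -6.1635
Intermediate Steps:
V(H) = 1 (V(H) = 5 - 4 = 1)
o = 580 (o = -29*(-21 + 1) = -29*(-20) = 580)
(o - 1862)/(-358 + 566) = (580 - 1862)/(-358 + 566) = -1282/208 = -1282*1/208 = -641/104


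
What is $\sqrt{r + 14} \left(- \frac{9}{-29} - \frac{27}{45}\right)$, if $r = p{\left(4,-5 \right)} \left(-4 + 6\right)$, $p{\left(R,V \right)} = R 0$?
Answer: $- \frac{42 \sqrt{14}}{145} \approx -1.0838$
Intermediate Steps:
$p{\left(R,V \right)} = 0$
$r = 0$ ($r = 0 \left(-4 + 6\right) = 0 \cdot 2 = 0$)
$\sqrt{r + 14} \left(- \frac{9}{-29} - \frac{27}{45}\right) = \sqrt{0 + 14} \left(- \frac{9}{-29} - \frac{27}{45}\right) = \sqrt{14} \left(\left(-9\right) \left(- \frac{1}{29}\right) - \frac{3}{5}\right) = \sqrt{14} \left(\frac{9}{29} - \frac{3}{5}\right) = \sqrt{14} \left(- \frac{42}{145}\right) = - \frac{42 \sqrt{14}}{145}$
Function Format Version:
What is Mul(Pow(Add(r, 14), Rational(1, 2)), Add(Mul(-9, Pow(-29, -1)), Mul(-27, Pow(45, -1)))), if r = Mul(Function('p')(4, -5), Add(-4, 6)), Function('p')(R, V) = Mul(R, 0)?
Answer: Mul(Rational(-42, 145), Pow(14, Rational(1, 2))) ≈ -1.0838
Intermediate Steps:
Function('p')(R, V) = 0
r = 0 (r = Mul(0, Add(-4, 6)) = Mul(0, 2) = 0)
Mul(Pow(Add(r, 14), Rational(1, 2)), Add(Mul(-9, Pow(-29, -1)), Mul(-27, Pow(45, -1)))) = Mul(Pow(Add(0, 14), Rational(1, 2)), Add(Mul(-9, Pow(-29, -1)), Mul(-27, Pow(45, -1)))) = Mul(Pow(14, Rational(1, 2)), Add(Mul(-9, Rational(-1, 29)), Mul(-27, Rational(1, 45)))) = Mul(Pow(14, Rational(1, 2)), Add(Rational(9, 29), Rational(-3, 5))) = Mul(Pow(14, Rational(1, 2)), Rational(-42, 145)) = Mul(Rational(-42, 145), Pow(14, Rational(1, 2)))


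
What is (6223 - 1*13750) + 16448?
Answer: 8921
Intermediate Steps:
(6223 - 1*13750) + 16448 = (6223 - 13750) + 16448 = -7527 + 16448 = 8921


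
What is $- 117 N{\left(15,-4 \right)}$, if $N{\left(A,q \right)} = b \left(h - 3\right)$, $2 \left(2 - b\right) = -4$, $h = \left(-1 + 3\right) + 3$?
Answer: $-936$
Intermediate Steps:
$h = 5$ ($h = 2 + 3 = 5$)
$b = 4$ ($b = 2 - -2 = 2 + 2 = 4$)
$N{\left(A,q \right)} = 8$ ($N{\left(A,q \right)} = 4 \left(5 - 3\right) = 4 \cdot 2 = 8$)
$- 117 N{\left(15,-4 \right)} = \left(-117\right) 8 = -936$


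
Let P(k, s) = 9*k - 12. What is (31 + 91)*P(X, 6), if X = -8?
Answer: -10248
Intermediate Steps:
P(k, s) = -12 + 9*k
(31 + 91)*P(X, 6) = (31 + 91)*(-12 + 9*(-8)) = 122*(-12 - 72) = 122*(-84) = -10248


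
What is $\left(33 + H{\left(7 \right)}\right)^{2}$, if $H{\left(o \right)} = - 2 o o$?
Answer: $4225$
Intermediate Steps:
$H{\left(o \right)} = - 2 o^{2}$
$\left(33 + H{\left(7 \right)}\right)^{2} = \left(33 - 2 \cdot 7^{2}\right)^{2} = \left(33 - 98\right)^{2} = \left(-65\right)^{2} = 4225$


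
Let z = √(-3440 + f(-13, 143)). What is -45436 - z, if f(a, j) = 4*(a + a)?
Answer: -45436 - 2*I*√886 ≈ -45436.0 - 59.531*I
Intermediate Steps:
f(a, j) = 8*a (f(a, j) = 4*(2*a) = 8*a)
z = 2*I*√886 (z = √(-3440 + 8*(-13)) = √(-3440 - 104) = √(-3544) = 2*I*√886 ≈ 59.531*I)
-45436 - z = -45436 - 2*I*√886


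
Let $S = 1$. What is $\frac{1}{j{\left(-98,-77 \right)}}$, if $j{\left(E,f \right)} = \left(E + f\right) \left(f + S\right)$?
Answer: $\frac{1}{13300} \approx 7.5188 \cdot 10^{-5}$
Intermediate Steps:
$j{\left(E,f \right)} = \left(1 + f\right) \left(E + f\right)$ ($j{\left(E,f \right)} = \left(E + f\right) \left(f + 1\right) = \left(E + f\right) \left(1 + f\right) = \left(1 + f\right) \left(E + f\right)$)
$\frac{1}{j{\left(-98,-77 \right)}} = \frac{1}{-98 - 77 + \left(-77\right)^{2} - -7546} = \frac{1}{-98 - 77 + 5929 + 7546} = \frac{1}{13300}$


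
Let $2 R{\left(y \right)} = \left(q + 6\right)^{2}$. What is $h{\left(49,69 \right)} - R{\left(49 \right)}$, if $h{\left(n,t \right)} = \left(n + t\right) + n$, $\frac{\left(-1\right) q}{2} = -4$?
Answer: $69$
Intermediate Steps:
$q = 8$ ($q = \left(-2\right) \left(-4\right) = 8$)
$h{\left(n,t \right)} = t + 2 n$
$R{\left(y \right)} = 98$ ($R{\left(y \right)} = \frac{\left(8 + 6\right)^{2}}{2} = \frac{14^{2}}{2} = \frac{1}{2} \cdot 196 = 98$)
$h{\left(49,69 \right)} - R{\left(49 \right)} = \left(69 + 2 \cdot 49\right) - 98 = \left(69 + 98\right) - 98 = 167 - 98 = 69$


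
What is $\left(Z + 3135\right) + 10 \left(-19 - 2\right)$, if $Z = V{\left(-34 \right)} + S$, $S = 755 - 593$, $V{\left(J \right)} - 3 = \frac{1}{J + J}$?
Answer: $\frac{210119}{68} \approx 3090.0$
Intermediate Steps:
$V{\left(J \right)} = 3 + \frac{1}{2 J}$ ($V{\left(J \right)} = 3 + \frac{1}{J + J} = 3 + \frac{1}{2 J}$)
$S = 162$
$Z = \frac{11219}{68}$ ($Z = \left(3 + \frac{1}{2 \left(-34\right)}\right) + 162 = \left(3 + \frac{1}{2} \left(- \frac{1}{34}\right)\right) + 162 = \left(3 - \frac{1}{68}\right) + 162 = \frac{203}{68} + 162 = \frac{11219}{68} \approx 164.99$)
$\left(Z + 3135\right) + 10 \left(-19 - 2\right) = \left(\frac{11219}{68} + 3135\right) + 10 \left(-19 - 2\right) = \frac{224399}{68} + 10 \left(-21\right) = \frac{224399}{68} - 210 = \frac{210119}{68}$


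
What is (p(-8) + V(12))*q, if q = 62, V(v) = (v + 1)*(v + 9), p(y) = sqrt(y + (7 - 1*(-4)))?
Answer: 16926 + 62*sqrt(3) ≈ 17033.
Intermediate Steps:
p(y) = sqrt(11 + y) (p(y) = sqrt(y + (7 + 4)) = sqrt(y + 11) = sqrt(11 + y))
V(v) = (1 + v)*(9 + v)
(p(-8) + V(12))*q = (sqrt(11 - 8) + (9 + 12**2 + 10*12))*62 = (sqrt(3) + (9 + 144 + 120))*62 = (sqrt(3) + 273)*62 = (273 + sqrt(3))*62 = 16926 + 62*sqrt(3)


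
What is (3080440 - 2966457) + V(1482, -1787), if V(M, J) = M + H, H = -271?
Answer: 115194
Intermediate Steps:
V(M, J) = -271 + M (V(M, J) = M - 271 = -271 + M)
(3080440 - 2966457) + V(1482, -1787) = (3080440 - 2966457) + (-271 + 1482) = 113983 + 1211 = 115194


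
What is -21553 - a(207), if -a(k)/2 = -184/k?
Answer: -193993/9 ≈ -21555.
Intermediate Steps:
a(k) = 368/k (a(k) = -(-368)/k = 368/k)
-21553 - a(207) = -21553 - 368/207 = -21553 - 1*16/9 = -21553 - 16/9 = -193993/9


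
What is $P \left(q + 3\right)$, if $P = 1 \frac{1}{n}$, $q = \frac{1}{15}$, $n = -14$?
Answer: $- \frac{23}{105} \approx -0.21905$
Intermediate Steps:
$q = \frac{1}{15} \approx 0.066667$
$P = - \frac{1}{14}$ ($P = 1 \frac{1}{-14} = 1 \left(- \frac{1}{14}\right) = - \frac{1}{14} \approx -0.071429$)
$P \left(q + 3\right) = - \frac{\frac{1}{15} + 3}{14} = \left(- \frac{1}{14}\right) \frac{46}{15} = - \frac{23}{105}$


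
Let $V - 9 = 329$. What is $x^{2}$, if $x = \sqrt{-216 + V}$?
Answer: $122$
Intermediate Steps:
$V = 338$ ($V = 9 + 329 = 338$)
$x = \sqrt{122}$ ($x = \sqrt{-216 + 338} = \sqrt{122} \approx 11.045$)
$x^{2} = \left(\sqrt{122}\right)^{2} = 122$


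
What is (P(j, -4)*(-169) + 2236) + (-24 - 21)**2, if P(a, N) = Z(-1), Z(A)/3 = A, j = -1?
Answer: 4768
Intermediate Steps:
Z(A) = 3*A
P(a, N) = -3 (P(a, N) = 3*(-1) = -3)
(P(j, -4)*(-169) + 2236) + (-24 - 21)**2 = (-3*(-169) + 2236) + (-24 - 21)**2 = (507 + 2236) + (-45)**2 = 2743 + 2025 = 4768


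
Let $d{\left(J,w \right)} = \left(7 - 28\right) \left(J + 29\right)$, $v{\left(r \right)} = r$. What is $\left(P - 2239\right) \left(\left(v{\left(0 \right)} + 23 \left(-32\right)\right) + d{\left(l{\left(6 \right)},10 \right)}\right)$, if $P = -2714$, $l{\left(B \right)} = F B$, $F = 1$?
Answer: $7285863$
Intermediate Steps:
$l{\left(B \right)} = B$ ($l{\left(B \right)} = 1 B = B$)
$d{\left(J,w \right)} = -609 - 21 J$ ($d{\left(J,w \right)} = - 21 \left(29 + J\right) = -609 - 21 J$)
$\left(P - 2239\right) \left(\left(v{\left(0 \right)} + 23 \left(-32\right)\right) + d{\left(l{\left(6 \right)},10 \right)}\right) = \left(-2714 - 2239\right) \left(\left(0 + 23 \left(-32\right)\right) - 735\right) = - 4953 \left(\left(0 - 736\right) - 735\right) = - 4953 \left(-736 - 735\right) = \left(-4953\right) \left(-1471\right) = 7285863$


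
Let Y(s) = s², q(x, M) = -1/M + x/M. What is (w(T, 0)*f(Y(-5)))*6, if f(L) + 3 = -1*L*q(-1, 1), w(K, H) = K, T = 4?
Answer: 1128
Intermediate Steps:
f(L) = -3 + 2*L (f(L) = -3 - 1*L*(-1 - 1)/1 = -3 - L*1*(-2) = -3 - L*(-2) = -3 - (-2)*L = -3 + 2*L)
(w(T, 0)*f(Y(-5)))*6 = (4*(-3 + 2*(-5)²))*6 = (4*(-3 + 2*25))*6 = (4*(-3 + 50))*6 = (4*47)*6 = 188*6 = 1128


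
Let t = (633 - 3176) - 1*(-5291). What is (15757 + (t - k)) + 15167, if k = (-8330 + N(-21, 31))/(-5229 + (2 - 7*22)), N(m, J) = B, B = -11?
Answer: 181180691/5381 ≈ 33670.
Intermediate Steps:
N(m, J) = -11
t = 2748 (t = -2543 + 5291 = 2748)
k = 8341/5381 (k = (-8330 - 11)/(-5229 + (2 - 7*22)) = -8341/(-5229 + (2 - 154)) = -8341/(-5229 - 152) = -8341/(-5381) = -8341*(-1/5381) = 8341/5381 ≈ 1.5501)
(15757 + (t - k)) + 15167 = (15757 + (2748 - 1*8341/5381)) + 15167 = (15757 + (2748 - 8341/5381)) + 15167 = (15757 + 14778647/5381) + 15167 = 99567064/5381 + 15167 = 181180691/5381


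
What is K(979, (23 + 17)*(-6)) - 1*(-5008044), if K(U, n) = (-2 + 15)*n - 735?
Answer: 5004189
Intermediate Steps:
K(U, n) = -735 + 13*n (K(U, n) = 13*n - 735 = -735 + 13*n)
K(979, (23 + 17)*(-6)) - 1*(-5008044) = (-735 + 13*((23 + 17)*(-6))) - 1*(-5008044) = (-735 + 13*(40*(-6))) + 5008044 = (-735 + 13*(-240)) + 5008044 = (-735 - 3120) + 5008044 = -3855 + 5008044 = 5004189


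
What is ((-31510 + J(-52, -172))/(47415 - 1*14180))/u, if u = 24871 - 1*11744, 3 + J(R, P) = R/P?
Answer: -1355046/18759861335 ≈ -7.2231e-5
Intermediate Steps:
J(R, P) = -3 + R/P
u = 13127 (u = 24871 - 11744 = 13127)
((-31510 + J(-52, -172))/(47415 - 1*14180))/u = ((-31510 + (-3 - 52/(-172)))/(47415 - 1*14180))/13127 = ((-31510 + (-3 - 52*(-1/172)))/(47415 - 14180))*(1/13127) = ((-31510 + (-3 + 13/43))/33235)*(1/13127) = ((-31510 - 116/43)*(1/33235))*(1/13127) = -1355046/43*1/33235*(1/13127) = -1355046/1429105*1/13127 = -1355046/18759861335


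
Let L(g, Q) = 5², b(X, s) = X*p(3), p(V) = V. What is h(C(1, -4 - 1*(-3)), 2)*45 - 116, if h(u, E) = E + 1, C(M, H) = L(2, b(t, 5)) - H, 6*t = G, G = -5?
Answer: 19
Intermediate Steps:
t = -⅚ (t = (⅙)*(-5) = -⅚ ≈ -0.83333)
b(X, s) = 3*X (b(X, s) = X*3 = 3*X)
L(g, Q) = 25
C(M, H) = 25 - H
h(u, E) = 1 + E
h(C(1, -4 - 1*(-3)), 2)*45 - 116 = (1 + 2)*45 - 116 = 3*45 - 116 = 135 - 116 = 19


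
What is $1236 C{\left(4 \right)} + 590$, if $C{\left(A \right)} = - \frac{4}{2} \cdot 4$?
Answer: $-9298$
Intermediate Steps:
$C{\left(A \right)} = -8$ ($C{\left(A \right)} = \left(-4\right) \frac{1}{2} \cdot 4 = \left(-2\right) 4 = -8$)
$1236 C{\left(4 \right)} + 590 = 1236 \left(-8\right) + 590 = -9888 + 590 = -9298$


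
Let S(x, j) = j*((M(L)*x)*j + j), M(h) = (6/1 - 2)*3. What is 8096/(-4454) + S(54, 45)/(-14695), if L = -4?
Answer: -597252887/6545153 ≈ -91.251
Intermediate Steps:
M(h) = 12 (M(h) = (6*1 - 2)*3 = (6 - 2)*3 = 4*3 = 12)
S(x, j) = j*(j + 12*j*x) (S(x, j) = j*((12*x)*j + j) = j*(12*j*x + j) = j*(j + 12*j*x))
8096/(-4454) + S(54, 45)/(-14695) = 8096/(-4454) + (45²*(1 + 12*54))/(-14695) = 8096*(-1/4454) + (2025*(1 + 648))*(-1/14695) = -4048/2227 + (2025*649)*(-1/14695) = -4048/2227 + 1314225*(-1/14695) = -4048/2227 - 262845/2939 = -597252887/6545153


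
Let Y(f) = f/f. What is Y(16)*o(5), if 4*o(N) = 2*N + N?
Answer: 15/4 ≈ 3.7500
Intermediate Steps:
Y(f) = 1
o(N) = 3*N/4 (o(N) = (2*N + N)/4 = (3*N)/4 = 3*N/4)
Y(16)*o(5) = 1*((3/4)*5) = 1*(15/4) = 15/4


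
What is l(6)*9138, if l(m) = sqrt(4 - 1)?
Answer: 9138*sqrt(3) ≈ 15827.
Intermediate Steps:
l(m) = sqrt(3)
l(6)*9138 = sqrt(3)*9138 = 9138*sqrt(3)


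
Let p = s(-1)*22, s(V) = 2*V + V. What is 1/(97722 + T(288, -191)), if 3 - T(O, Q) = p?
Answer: 1/97791 ≈ 1.0226e-5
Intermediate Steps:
s(V) = 3*V
p = -66 (p = (3*(-1))*22 = -3*22 = -66)
T(O, Q) = 69 (T(O, Q) = 3 - 1*(-66) = 3 + 66 = 69)
1/(97722 + T(288, -191)) = 1/(97722 + 69) = 1/97791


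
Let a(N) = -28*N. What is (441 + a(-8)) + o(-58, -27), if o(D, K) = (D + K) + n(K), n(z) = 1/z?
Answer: 15659/27 ≈ 579.96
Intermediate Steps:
o(D, K) = D + K + 1/K (o(D, K) = (D + K) + 1/K = D + K + 1/K)
(441 + a(-8)) + o(-58, -27) = (441 - 28*(-8)) + (-58 - 27 + 1/(-27)) = (441 + 224) + (-58 - 27 - 1/27) = 665 - 2296/27 = 15659/27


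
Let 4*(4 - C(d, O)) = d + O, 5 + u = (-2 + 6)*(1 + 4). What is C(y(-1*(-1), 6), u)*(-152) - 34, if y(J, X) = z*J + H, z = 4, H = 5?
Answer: 270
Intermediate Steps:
y(J, X) = 5 + 4*J (y(J, X) = 4*J + 5 = 5 + 4*J)
u = 15 (u = -5 + (-2 + 6)*(1 + 4) = -5 + 4*5 = -5 + 20 = 15)
C(d, O) = 4 - O/4 - d/4 (C(d, O) = 4 - (d + O)/4 = 4 - (O + d)/4 = 4 + (-O/4 - d/4) = 4 - O/4 - d/4)
C(y(-1*(-1), 6), u)*(-152) - 34 = (4 - 1/4*15 - (5 + 4*(-1*(-1)))/4)*(-152) - 34 = (4 - 15/4 - (5 + 4*1)/4)*(-152) - 34 = (4 - 15/4 - (5 + 4)/4)*(-152) - 34 = (4 - 15/4 - 1/4*9)*(-152) - 34 = (4 - 15/4 - 9/4)*(-152) - 34 = -2*(-152) - 34 = 304 - 34 = 270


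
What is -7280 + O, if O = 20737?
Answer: 13457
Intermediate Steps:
-7280 + O = -7280 + 20737 = 13457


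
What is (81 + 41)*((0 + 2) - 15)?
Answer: -1586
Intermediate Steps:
(81 + 41)*((0 + 2) - 15) = 122*(2 - 15) = 122*(-13) = -1586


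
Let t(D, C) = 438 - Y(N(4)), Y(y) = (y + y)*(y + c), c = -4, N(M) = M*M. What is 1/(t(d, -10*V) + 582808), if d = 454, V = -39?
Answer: 1/582862 ≈ 1.7157e-6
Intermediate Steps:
N(M) = M²
Y(y) = 2*y*(-4 + y) (Y(y) = (y + y)*(y - 4) = (2*y)*(-4 + y) = 2*y*(-4 + y))
t(D, C) = 54 (t(D, C) = 438 - 2*4²*(-4 + 4²) = 438 - 2*16*(-4 + 16) = 438 - 2*16*12 = 438 - 1*384 = 438 - 384 = 54)
1/(t(d, -10*V) + 582808) = 1/(54 + 582808) = 1/582862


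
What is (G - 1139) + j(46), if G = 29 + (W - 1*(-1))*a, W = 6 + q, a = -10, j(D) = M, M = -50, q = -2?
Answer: -1210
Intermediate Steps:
j(D) = -50
W = 4 (W = 6 - 2 = 4)
G = -21 (G = 29 + (4 - 1*(-1))*(-10) = 29 + (4 + 1)*(-10) = 29 + 5*(-10) = 29 - 50 = -21)
(G - 1139) + j(46) = (-21 - 1139) - 50 = -1160 - 50 = -1210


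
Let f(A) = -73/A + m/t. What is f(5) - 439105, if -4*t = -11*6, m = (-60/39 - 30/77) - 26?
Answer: -72527468294/165165 ≈ -4.3912e+5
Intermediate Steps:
m = -27956/1001 (m = (-60*1/39 - 30*1/77) - 26 = (-20/13 - 30/77) - 26 = -1930/1001 - 26 = -27956/1001 ≈ -27.928)
t = 33/2 (t = -(-11)*6/4 = -¼*(-66) = 33/2 ≈ 16.500)
f(A) = -55912/33033 - 73/A (f(A) = -73/A - 27956/(1001*33/2) = -73/A - 27956/1001*2/33 = -73/A - 55912/33033 = -55912/33033 - 73/A)
f(5) - 439105 = (-55912/33033 - 73/5) - 439105 = -2690969/165165 - 439105 = -72527468294/165165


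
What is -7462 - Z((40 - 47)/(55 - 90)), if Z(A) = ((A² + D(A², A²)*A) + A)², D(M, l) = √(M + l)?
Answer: -4663788/625 - 12*√2/625 ≈ -7462.1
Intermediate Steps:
Z(A) = (A + A² + A*√2*√(A²))² (Z(A) = ((A² + √(A² + A²)*A) + A)² = ((A² + √(2*A²)*A) + A)² = ((A² + (√2*√(A²))*A) + A)² = ((A² + A*√2*√(A²)) + A)² = (A + A² + A*√2*√(A²))²)
-7462 - Z((40 - 47)/(55 - 90)) = -7462 - ((40 - 47)/(55 - 90))²*(1 + (40 - 47)/(55 - 90) + √2*√(((40 - 47)/(55 - 90))²))² = -7462 - (-7/(-35))²*(1 - 7/(-35) + √2*√((-7/(-35))²))² = -7462 - (-7*(-1/35))²*(1 - 7*(-1/35) + √2*√((-7*(-1/35))²))² = -7462 - (⅕)²*(1 + ⅕ + √2*√((⅕)²))² = -7462 - (1 + ⅕ + √2*√(1/25))²/25 = -7462 - (1 + ⅕ + √2*(⅕))²/25 = -7462 - (1 + ⅕ + √2/5)²/25 = -7462 - (6/5 + √2/5)²/25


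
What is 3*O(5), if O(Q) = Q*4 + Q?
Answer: 75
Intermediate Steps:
O(Q) = 5*Q (O(Q) = 4*Q + Q = 5*Q)
3*O(5) = 3*(5*5) = 3*25 = 75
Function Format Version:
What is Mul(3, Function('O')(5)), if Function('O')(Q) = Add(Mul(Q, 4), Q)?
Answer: 75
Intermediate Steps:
Function('O')(Q) = Mul(5, Q) (Function('O')(Q) = Add(Mul(4, Q), Q) = Mul(5, Q))
Mul(3, Function('O')(5)) = Mul(3, Mul(5, 5)) = Mul(3, 25) = 75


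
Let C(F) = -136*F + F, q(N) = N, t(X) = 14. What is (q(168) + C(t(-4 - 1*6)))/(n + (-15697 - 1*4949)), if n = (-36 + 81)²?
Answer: 574/6207 ≈ 0.092476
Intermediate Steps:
C(F) = -135*F
n = 2025 (n = 45² = 2025)
(q(168) + C(t(-4 - 1*6)))/(n + (-15697 - 1*4949)) = (168 - 135*14)/(2025 + (-15697 - 1*4949)) = (168 - 1890)/(2025 + (-15697 - 4949)) = -1722/(2025 - 20646) = -1722/(-18621) = -1722*(-1/18621) = 574/6207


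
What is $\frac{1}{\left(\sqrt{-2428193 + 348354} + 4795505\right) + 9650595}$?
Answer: $\frac{14446100}{208689807289839} - \frac{i \sqrt{2079839}}{208689807289839} \approx 6.9223 \cdot 10^{-8} - 6.9106 \cdot 10^{-12} i$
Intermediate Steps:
$\frac{1}{\left(\sqrt{-2428193 + 348354} + 4795505\right) + 9650595} = \frac{1}{\left(\sqrt{-2079839} + 4795505\right) + 9650595} = \frac{1}{\left(i \sqrt{2079839} + 4795505\right) + 9650595} = \frac{1}{\left(4795505 + i \sqrt{2079839}\right) + 9650595} = \frac{1}{14446100 + i \sqrt{2079839}}$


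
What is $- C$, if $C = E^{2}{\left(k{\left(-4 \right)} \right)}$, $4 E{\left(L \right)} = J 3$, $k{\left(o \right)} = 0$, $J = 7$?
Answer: $- \frac{441}{16} \approx -27.563$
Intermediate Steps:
$E{\left(L \right)} = \frac{21}{4}$ ($E{\left(L \right)} = \frac{7 \cdot 3}{4} = \frac{1}{4} \cdot 21 = \frac{21}{4}$)
$C = \frac{441}{16}$ ($C = \left(\frac{21}{4}\right)^{2} = \frac{441}{16} \approx 27.563$)
$- C = \left(-1\right) \frac{441}{16} = - \frac{441}{16}$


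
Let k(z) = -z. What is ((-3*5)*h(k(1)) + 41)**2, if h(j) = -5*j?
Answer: 1156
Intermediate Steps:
((-3*5)*h(k(1)) + 41)**2 = ((-3*5)*(-(-5)) + 41)**2 = (-(-75)*(-1) + 41)**2 = (-15*5 + 41)**2 = (-75 + 41)**2 = (-34)**2 = 1156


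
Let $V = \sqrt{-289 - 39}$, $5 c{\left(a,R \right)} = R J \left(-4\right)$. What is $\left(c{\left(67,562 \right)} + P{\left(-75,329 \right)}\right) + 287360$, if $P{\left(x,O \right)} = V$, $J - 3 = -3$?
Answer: $287360 + 2 i \sqrt{82} \approx 2.8736 \cdot 10^{5} + 18.111 i$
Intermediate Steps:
$J = 0$ ($J = 3 - 3 = 0$)
$c{\left(a,R \right)} = 0$ ($c{\left(a,R \right)} = \frac{R 0 \left(-4\right)}{5} = \frac{0 \left(-4\right)}{5} = \frac{1}{5} \cdot 0 = 0$)
$V = 2 i \sqrt{82}$ ($V = \sqrt{-328} = 2 i \sqrt{82} \approx 18.111 i$)
$P{\left(x,O \right)} = 2 i \sqrt{82}$
$\left(c{\left(67,562 \right)} + P{\left(-75,329 \right)}\right) + 287360 = \left(0 + 2 i \sqrt{82}\right) + 287360 = 2 i \sqrt{82} + 287360 = 287360 + 2 i \sqrt{82}$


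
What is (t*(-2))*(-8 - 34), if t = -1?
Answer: -84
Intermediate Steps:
(t*(-2))*(-8 - 34) = (-1*(-2))*(-8 - 34) = 2*(-42) = -84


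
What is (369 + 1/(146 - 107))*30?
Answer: 143920/13 ≈ 11071.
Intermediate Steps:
(369 + 1/(146 - 107))*30 = (369 + 1/39)*30 = (14392/39)*30 = 143920/13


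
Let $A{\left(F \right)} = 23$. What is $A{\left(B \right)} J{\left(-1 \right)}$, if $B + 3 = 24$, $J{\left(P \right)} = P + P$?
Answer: $-46$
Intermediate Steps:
$J{\left(P \right)} = 2 P$
$B = 21$ ($B = -3 + 24 = 21$)
$A{\left(B \right)} J{\left(-1 \right)} = 23 \cdot 2 \left(-1\right) = 23 \left(-2\right) = -46$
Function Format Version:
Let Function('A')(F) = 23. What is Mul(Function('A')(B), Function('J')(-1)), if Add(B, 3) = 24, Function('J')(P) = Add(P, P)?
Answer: -46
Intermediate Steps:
Function('J')(P) = Mul(2, P)
B = 21 (B = Add(-3, 24) = 21)
Mul(Function('A')(B), Function('J')(-1)) = Mul(23, Mul(2, -1)) = Mul(23, -2) = -46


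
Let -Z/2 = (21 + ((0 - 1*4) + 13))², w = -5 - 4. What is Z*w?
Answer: 16200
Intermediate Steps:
w = -9
Z = -1800 (Z = -2*(21 + ((0 - 1*4) + 13))² = -2*(21 + ((0 - 4) + 13))² = -2*(21 + (-4 + 13))² = -2*(21 + 9)² = -2*30² = -2*900 = -1800)
Z*w = -1800*(-9) = 16200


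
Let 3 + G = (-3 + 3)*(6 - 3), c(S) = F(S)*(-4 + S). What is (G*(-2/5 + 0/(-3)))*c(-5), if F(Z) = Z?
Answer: 54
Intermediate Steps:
c(S) = S*(-4 + S)
G = -3 (G = -3 + (-3 + 3)*(6 - 3) = -3 + 0*3 = -3 + 0 = -3)
(G*(-2/5 + 0/(-3)))*c(-5) = (-3*(-2/5 + 0/(-3)))*(-5*(-4 - 5)) = (-3*(-2*⅕ + 0*(-⅓)))*(-5*(-9)) = -3*(-⅖ + 0)*45 = -3*(-⅖)*45 = (6/5)*45 = 54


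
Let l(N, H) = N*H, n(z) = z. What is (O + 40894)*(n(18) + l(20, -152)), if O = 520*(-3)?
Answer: -118867348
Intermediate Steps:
l(N, H) = H*N
O = -1560
(O + 40894)*(n(18) + l(20, -152)) = (-1560 + 40894)*(18 - 152*20) = 39334*(18 - 3040) = 39334*(-3022) = -118867348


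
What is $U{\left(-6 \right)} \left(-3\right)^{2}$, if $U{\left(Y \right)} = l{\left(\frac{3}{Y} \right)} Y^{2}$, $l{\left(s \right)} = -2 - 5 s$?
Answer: $162$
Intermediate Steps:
$U{\left(Y \right)} = Y^{2} \left(-2 - \frac{15}{Y}\right)$ ($U{\left(Y \right)} = \left(-2 - 5 \frac{3}{Y}\right) Y^{2} = \left(-2 - \frac{15}{Y}\right) Y^{2} = Y^{2} \left(-2 - \frac{15}{Y}\right)$)
$U{\left(-6 \right)} \left(-3\right)^{2} = \left(-1\right) \left(-6\right) \left(15 + 2 \left(-6\right)\right) \left(-3\right)^{2} = \left(-1\right) \left(-6\right) \left(15 - 12\right) 9 = \left(-1\right) \left(-6\right) 3 \cdot 9 = 18 \cdot 9 = 162$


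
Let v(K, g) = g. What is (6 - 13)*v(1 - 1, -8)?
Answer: 56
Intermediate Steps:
(6 - 13)*v(1 - 1, -8) = (6 - 13)*(-8) = -7*(-8) = 56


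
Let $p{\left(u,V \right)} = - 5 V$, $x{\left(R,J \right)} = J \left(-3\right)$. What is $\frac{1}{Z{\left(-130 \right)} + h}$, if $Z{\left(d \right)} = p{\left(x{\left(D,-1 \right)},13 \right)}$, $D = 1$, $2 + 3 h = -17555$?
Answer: $- \frac{3}{17752} \approx -0.000169$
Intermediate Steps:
$h = - \frac{17557}{3}$ ($h = - \frac{2}{3} + \frac{1}{3} \left(-17555\right) = - \frac{2}{3} - \frac{17555}{3} = - \frac{17557}{3} \approx -5852.3$)
$x{\left(R,J \right)} = - 3 J$
$Z{\left(d \right)} = -65$ ($Z{\left(d \right)} = \left(-5\right) 13 = -65$)
$\frac{1}{Z{\left(-130 \right)} + h} = \frac{1}{-65 - \frac{17557}{3}} = \frac{1}{- \frac{17752}{3}} = - \frac{3}{17752}$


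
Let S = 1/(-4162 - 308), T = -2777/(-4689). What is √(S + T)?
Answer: √3210865080430/2328870 ≈ 0.76942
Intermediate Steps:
T = 2777/4689 (T = -2777*(-1/4689) = 2777/4689 ≈ 0.59224)
S = -1/4470 (S = 1/(-4470) = -1/4470 ≈ -0.00022371)
√(S + T) = √(-1/4470 + 2777/4689) = √(4136167/6986610) = √3210865080430/2328870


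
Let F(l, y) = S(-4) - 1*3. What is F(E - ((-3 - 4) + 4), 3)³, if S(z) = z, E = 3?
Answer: -343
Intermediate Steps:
F(l, y) = -7 (F(l, y) = -4 - 1*3 = -4 - 3 = -7)
F(E - ((-3 - 4) + 4), 3)³ = (-7)³ = -343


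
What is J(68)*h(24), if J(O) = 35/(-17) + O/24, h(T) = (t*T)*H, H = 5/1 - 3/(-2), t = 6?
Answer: 12324/17 ≈ 724.94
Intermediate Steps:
H = 13/2 (H = 5*1 - 3*(-½) = 5 + 3/2 = 13/2 ≈ 6.5000)
h(T) = 39*T (h(T) = (6*T)*(13/2) = 39*T)
J(O) = -35/17 + O/24 (J(O) = 35*(-1/17) + O*(1/24) = -35/17 + O/24)
J(68)*h(24) = (-35/17 + (1/24)*68)*(39*24) = (-35/17 + 17/6)*936 = (79/102)*936 = 12324/17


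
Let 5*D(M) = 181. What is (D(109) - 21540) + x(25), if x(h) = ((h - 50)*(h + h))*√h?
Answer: -138769/5 ≈ -27754.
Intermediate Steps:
D(M) = 181/5 (D(M) = (⅕)*181 = 181/5)
x(h) = 2*h^(3/2)*(-50 + h) (x(h) = ((-50 + h)*(2*h))*√h = (2*h*(-50 + h))*√h = 2*h^(3/2)*(-50 + h))
(D(109) - 21540) + x(25) = (181/5 - 21540) + 2*25^(3/2)*(-50 + 25) = -107519/5 + 2*125*(-25) = -107519/5 - 6250 = -138769/5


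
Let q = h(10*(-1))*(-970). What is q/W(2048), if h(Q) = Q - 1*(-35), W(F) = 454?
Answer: -12125/227 ≈ -53.414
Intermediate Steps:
h(Q) = 35 + Q (h(Q) = Q + 35 = 35 + Q)
q = -24250 (q = (35 + 10*(-1))*(-970) = (35 - 10)*(-970) = 25*(-970) = -24250)
q/W(2048) = -24250/454 = -24250*1/454 = -12125/227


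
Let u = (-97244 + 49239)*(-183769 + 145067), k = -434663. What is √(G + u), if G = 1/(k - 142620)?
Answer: √619152198743257209107/577283 ≈ 43103.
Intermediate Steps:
u = 1857889510 (u = -48005*(-38702) = 1857889510)
G = -1/577283 (G = 1/(-434663 - 142620) = 1/(-577283) = -1/577283 ≈ -1.7323e-6)
√(G + u) = √(-1/577283 + 1857889510) = √(1072528030001329/577283) = √619152198743257209107/577283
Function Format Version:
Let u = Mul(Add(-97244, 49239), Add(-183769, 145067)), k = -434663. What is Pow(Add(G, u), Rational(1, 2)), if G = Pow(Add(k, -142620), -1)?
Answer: Mul(Rational(1, 577283), Pow(619152198743257209107, Rational(1, 2))) ≈ 43103.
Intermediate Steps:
u = 1857889510 (u = Mul(-48005, -38702) = 1857889510)
G = Rational(-1, 577283) (G = Pow(Add(-434663, -142620), -1) = Pow(-577283, -1) = Rational(-1, 577283) ≈ -1.7323e-6)
Pow(Add(G, u), Rational(1, 2)) = Pow(Add(Rational(-1, 577283), 1857889510), Rational(1, 2)) = Pow(Rational(1072528030001329, 577283), Rational(1, 2)) = Mul(Rational(1, 577283), Pow(619152198743257209107, Rational(1, 2)))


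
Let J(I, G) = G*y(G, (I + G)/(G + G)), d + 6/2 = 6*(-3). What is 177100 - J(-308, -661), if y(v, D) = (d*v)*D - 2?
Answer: 13802245/2 ≈ 6.9011e+6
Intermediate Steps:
d = -21 (d = -3 + 6*(-3) = -3 - 18 = -21)
y(v, D) = -2 - 21*D*v (y(v, D) = (-21*v)*D - 2 = -21*D*v - 2 = -2 - 21*D*v)
J(I, G) = G*(-2 - 21*G/2 - 21*I/2) (J(I, G) = G*(-2 - 21*(I + G)/(G + G)*G) = G*(-2 - 21*(G + I)/((2*G))*G) = G*(-2 - 21*(G + I)*(1/(2*G))*G) = G*(-2 - 21*(G + I)/(2*G)*G) = G*(-2 + (-21*G/2 - 21*I/2)) = G*(-2 - 21*G/2 - 21*I/2))
177100 - J(-308, -661) = 177100 - (-661)*(-4 - 21*(-661) - 21*(-308))/2 = 177100 - (-661)*(-4 + 13881 + 6468)/2 = 177100 - (-661)*20345/2 = 177100 - 1*(-13448045/2) = 177100 + 13448045/2 = 13802245/2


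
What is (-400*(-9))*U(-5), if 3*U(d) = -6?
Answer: -7200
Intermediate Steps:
U(d) = -2 (U(d) = (⅓)*(-6) = -2)
(-400*(-9))*U(-5) = -400*(-9)*(-2) = -100*(-36)*(-2) = 3600*(-2) = -7200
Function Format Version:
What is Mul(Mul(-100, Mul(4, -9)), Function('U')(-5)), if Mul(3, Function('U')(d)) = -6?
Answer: -7200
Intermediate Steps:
Function('U')(d) = -2 (Function('U')(d) = Mul(Rational(1, 3), -6) = -2)
Mul(Mul(-100, Mul(4, -9)), Function('U')(-5)) = Mul(Mul(-100, Mul(4, -9)), -2) = Mul(Mul(-100, -36), -2) = Mul(3600, -2) = -7200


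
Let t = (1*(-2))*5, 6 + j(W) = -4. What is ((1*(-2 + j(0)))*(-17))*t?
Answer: -2040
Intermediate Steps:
j(W) = -10 (j(W) = -6 - 4 = -10)
t = -10 (t = -2*5 = -10)
((1*(-2 + j(0)))*(-17))*t = ((1*(-2 - 10))*(-17))*(-10) = ((1*(-12))*(-17))*(-10) = -12*(-17)*(-10) = 204*(-10) = -2040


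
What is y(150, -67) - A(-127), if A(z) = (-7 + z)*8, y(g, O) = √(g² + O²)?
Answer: 1072 + √26989 ≈ 1236.3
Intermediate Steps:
y(g, O) = √(O² + g²)
A(z) = -56 + 8*z
y(150, -67) - A(-127) = √((-67)² + 150²) - (-56 + 8*(-127)) = √(4489 + 22500) - (-56 - 1016) = √26989 - 1*(-1072) = √26989 + 1072 = 1072 + √26989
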